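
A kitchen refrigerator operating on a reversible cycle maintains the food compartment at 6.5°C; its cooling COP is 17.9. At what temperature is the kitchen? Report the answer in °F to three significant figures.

COP_R = T_C/(T_H − T_C) gives T_H − T_C = T_C/COP.
With T_C = 279.65 K, T_H = 279.65 × (1 + 1/17.9) = 295.27 K.
Converting, 295.27 K = 71.82°F.

71.8 °F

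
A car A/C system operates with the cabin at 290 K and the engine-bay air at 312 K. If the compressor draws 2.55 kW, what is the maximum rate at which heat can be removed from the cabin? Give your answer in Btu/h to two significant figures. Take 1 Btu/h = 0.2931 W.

110000 Btu/h

The reservoir spacing is ΔT = 312 − 290 = 22.00 K.
COP_Carnot = T_C/ΔT = 290.00/22.00 = 13.18.
Q̇_max = COP_Carnot × Ẇ = 13.18 × 2.550 kW = 33.61 kW = 114700 Btu/h.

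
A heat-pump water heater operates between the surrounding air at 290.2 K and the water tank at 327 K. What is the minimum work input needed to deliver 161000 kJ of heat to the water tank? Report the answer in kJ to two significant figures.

The reservoir spacing is ΔT = 327 − 290.2 = 36.80 K.
The reversible limit is COP_HP = T_H/ΔT = 8.886, so W_min = Q_H/COP = Q_H·ΔT/T_H.
W_min = 161000 × 36.80/327.00 = 18120 kJ.

18000 kJ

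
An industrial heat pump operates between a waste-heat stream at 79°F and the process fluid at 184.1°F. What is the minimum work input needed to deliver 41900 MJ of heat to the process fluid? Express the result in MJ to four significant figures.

In absolute terms T_C = 299.26 K and T_H = 357.65 K, so ΔT = 58.39 K.
The reversible limit is COP_HP = T_H/ΔT = 6.125, so W_min = Q_H/COP = Q_H·ΔT/T_H.
W_min = 41900 × 58.39/357.65 = 6840 MJ.

6840 MJ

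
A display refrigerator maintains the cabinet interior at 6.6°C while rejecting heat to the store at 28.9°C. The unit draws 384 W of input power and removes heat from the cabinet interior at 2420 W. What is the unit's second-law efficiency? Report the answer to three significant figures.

COP_actual = Q̇_C/Ẇ = 2420/384.0 = 6.302.
In absolute terms T_C = 279.75 K and T_H = 302.05 K, so ΔT = 22.30 K.
COP_Carnot = T_C/ΔT = 279.75/22.30 = 12.54.
η_II = COP_actual/COP_Carnot = 6.302/12.54 = 0.5024.

0.502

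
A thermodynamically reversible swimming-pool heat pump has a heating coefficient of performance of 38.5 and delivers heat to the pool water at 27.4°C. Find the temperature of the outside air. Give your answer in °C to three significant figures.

COP_HP = T_H/(T_H − T_C) gives T_H − T_C = T_H/COP.
With T_H = 300.55 K, T_C = 300.55 × (1 − 1/38.5) = 292.74 K.
Converting, 292.74 K = 19.59°C.

19.6 °C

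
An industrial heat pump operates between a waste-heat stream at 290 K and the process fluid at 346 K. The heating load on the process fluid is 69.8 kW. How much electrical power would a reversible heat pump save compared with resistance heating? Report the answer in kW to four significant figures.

The reservoir spacing is ΔT = 346 − 290 = 56.00 K.
COP_Carnot = T_H/ΔT = 346.00/56.00 = 6.179.
Resistance heating needs Ẇ_res = Q̇_H = 69.80 kW; the reversible heat pump needs only Ẇ_hp = Q̇_H/COP = 11.30 kW.
Saving = 69.80 − 11.30 = 58.50 kW.

58.50 kW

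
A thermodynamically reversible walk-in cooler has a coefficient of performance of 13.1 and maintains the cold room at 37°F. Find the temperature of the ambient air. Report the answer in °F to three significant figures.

74.9 °F

COP_R = T_C/(T_H − T_C) gives T_H − T_C = T_C/COP.
With T_C = 275.93 K, T_H = 275.93 × (1 + 1/13.1) = 296.99 K.
Converting, 296.99 K = 74.91°F.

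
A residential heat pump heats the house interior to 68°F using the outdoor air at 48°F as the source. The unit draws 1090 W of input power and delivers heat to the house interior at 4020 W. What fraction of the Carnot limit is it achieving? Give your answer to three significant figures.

0.140

COP_actual = Q̇_H/Ẇ = 4020/1090 = 3.688.
In absolute terms T_C = 282.04 K and T_H = 293.15 K, so ΔT = 11.11 K.
COP_Carnot = T_H/ΔT = 293.15/11.11 = 26.38.
η_II = COP_actual/COP_Carnot = 3.688/26.38 = 0.1398.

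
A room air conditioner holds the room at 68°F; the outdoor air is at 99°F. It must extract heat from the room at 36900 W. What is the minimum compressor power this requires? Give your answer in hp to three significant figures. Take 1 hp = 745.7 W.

In absolute terms T_C = 293.15 K and T_H = 310.37 K, so ΔT = 17.22 K.
COP_Carnot = T_C/ΔT = 293.15/17.22 = 17.02.
Ẇ_min = Q̇/COP_Carnot = 36900/17.02 = 2168 W = 2.907 hp.

2.91 hp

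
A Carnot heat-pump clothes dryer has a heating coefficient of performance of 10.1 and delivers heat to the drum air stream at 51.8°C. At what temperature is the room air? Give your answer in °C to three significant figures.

19.6 °C

COP_HP = T_H/(T_H − T_C) gives T_H − T_C = T_H/COP.
With T_H = 324.95 K, T_C = 324.95 × (1 − 1/10.1) = 292.78 K.
Converting, 292.78 K = 19.63°C.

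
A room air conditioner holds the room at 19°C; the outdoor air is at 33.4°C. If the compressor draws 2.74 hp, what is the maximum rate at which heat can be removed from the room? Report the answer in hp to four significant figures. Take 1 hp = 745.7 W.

55.59 hp

In absolute terms T_C = 292.15 K and T_H = 306.55 K, so ΔT = 14.40 K.
COP_Carnot = T_C/ΔT = 292.15/14.40 = 20.29.
Q̇_max = COP_Carnot × Ẇ = 20.29 × 2.740 hp = 55.59 hp.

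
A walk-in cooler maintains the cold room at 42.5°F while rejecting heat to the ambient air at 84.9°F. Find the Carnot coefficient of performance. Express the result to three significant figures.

11.8

In absolute terms T_C = 278.98 K and T_H = 302.54 K, so ΔT = 23.56 K.
For a reversible cycle, COP_Carnot = T_C/ΔT = 278.98/23.56 = 11.84.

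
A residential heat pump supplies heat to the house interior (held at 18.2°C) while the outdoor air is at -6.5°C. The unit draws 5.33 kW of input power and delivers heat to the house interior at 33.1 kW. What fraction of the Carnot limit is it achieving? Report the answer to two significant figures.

0.53

COP_actual = Q̇_H/Ẇ = 33.10/5.330 = 6.210.
In absolute terms T_C = 266.65 K and T_H = 291.35 K, so ΔT = 24.70 K.
COP_Carnot = T_H/ΔT = 291.35/24.70 = 11.80.
η_II = COP_actual/COP_Carnot = 6.210/11.80 = 0.5265.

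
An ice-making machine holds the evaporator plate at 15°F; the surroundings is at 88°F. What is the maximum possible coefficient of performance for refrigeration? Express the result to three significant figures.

6.50

In absolute terms T_C = 263.71 K and T_H = 304.26 K, so ΔT = 40.56 K.
For a reversible cycle, COP_Carnot = T_C/ΔT = 263.71/40.56 = 6.502.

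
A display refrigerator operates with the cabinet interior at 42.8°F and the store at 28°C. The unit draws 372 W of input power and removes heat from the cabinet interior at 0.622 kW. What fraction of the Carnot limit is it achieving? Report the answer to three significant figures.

Converting, Q̇_C = 0.6220 kW = 622.0 W, so COP_actual = Q̇_C/Ẇ = 622.0/372.0 = 1.672.
In absolute terms T_C = 279.15 K and T_H = 301.15 K, so ΔT = 22.00 K.
COP_Carnot = T_C/ΔT = 279.15/22.00 = 12.69.
η_II = COP_actual/COP_Carnot = 1.672/12.69 = 0.1318.

0.132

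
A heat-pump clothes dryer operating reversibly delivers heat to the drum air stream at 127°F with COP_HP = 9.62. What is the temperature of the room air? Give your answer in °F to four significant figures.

66.02 °F

COP_HP = T_H/(T_H − T_C) gives T_H − T_C = T_H/COP.
With T_H = 325.93 K, T_C = 325.93 × (1 − 1/9.62) = 292.05 K.
Converting, 292.05 K = 66.02°F.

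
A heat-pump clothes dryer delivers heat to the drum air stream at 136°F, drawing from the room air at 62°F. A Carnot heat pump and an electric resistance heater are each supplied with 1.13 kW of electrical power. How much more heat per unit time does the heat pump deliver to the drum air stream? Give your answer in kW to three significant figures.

In absolute terms T_C = 289.82 K and T_H = 330.93 K, so ΔT = 41.11 K.
COP_Carnot = T_H/ΔT = 330.93/41.11 = 8.050.
The heat pump delivers Q̇_H = COP × Ẇ = 9.096 kW; the resistance heater delivers Ẇ = 1.130 kW.
Extra = (COP − 1)·Ẇ = 7.966 kW.

7.97 kW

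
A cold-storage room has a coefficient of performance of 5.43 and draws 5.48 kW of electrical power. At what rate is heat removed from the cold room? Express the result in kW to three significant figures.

29.8 kW

Q̇_C = COP × Ẇ = 5.43 × 5.480 = 29.76 kW.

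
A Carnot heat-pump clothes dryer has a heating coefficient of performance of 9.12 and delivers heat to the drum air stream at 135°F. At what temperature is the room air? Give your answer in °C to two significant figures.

21 °C

COP_HP = T_H/(T_H − T_C) gives T_H − T_C = T_H/COP.
With T_H = 330.37 K, T_C = 330.37 × (1 − 1/9.12) = 294.15 K.
Converting, 294.15 K = 21.00°C.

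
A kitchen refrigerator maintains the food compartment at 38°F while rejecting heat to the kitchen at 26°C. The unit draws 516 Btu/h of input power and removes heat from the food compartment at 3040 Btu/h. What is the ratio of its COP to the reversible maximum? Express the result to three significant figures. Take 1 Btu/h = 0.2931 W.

COP_actual = Q̇_C/Ẇ = 3040/516.0 = 5.891.
In absolute terms T_C = 276.48 K and T_H = 299.15 K, so ΔT = 22.67 K.
COP_Carnot = T_C/ΔT = 276.48/22.67 = 12.20.
η_II = COP_actual/COP_Carnot = 5.891/12.20 = 0.4830.

0.483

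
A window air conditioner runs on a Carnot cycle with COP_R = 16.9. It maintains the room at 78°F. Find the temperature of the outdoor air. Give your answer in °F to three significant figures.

110 °F

COP_R = T_C/(T_H − T_C) gives T_H − T_C = T_C/COP.
With T_C = 298.71 K, T_H = 298.71 × (1 + 1/16.9) = 316.38 K.
Converting, 316.38 K = 109.81°F.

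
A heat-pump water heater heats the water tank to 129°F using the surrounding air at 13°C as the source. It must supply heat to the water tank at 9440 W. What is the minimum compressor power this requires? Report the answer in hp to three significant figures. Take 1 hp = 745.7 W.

1.58 hp

In absolute terms T_C = 286.15 K and T_H = 327.04 K, so ΔT = 40.89 K.
COP_Carnot = T_H/ΔT = 327.04/40.89 = 7.998.
Ẇ_min = Q̇/COP_Carnot = 9440/7.998 = 1180 W = 1.583 hp.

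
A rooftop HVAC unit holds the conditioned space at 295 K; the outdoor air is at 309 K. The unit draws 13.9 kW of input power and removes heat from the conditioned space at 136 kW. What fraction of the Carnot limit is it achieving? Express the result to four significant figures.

COP_actual = Q̇_C/Ẇ = 136.0/13.90 = 9.784.
The reservoir spacing is ΔT = 309 − 295 = 14.00 K.
COP_Carnot = T_C/ΔT = 295.00/14.00 = 21.07.
η_II = COP_actual/COP_Carnot = 9.784/21.07 = 0.4643.

0.4643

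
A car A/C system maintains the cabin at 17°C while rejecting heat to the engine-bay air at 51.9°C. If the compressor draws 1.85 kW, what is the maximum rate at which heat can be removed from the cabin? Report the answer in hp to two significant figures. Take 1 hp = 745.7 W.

21 hp

In absolute terms T_C = 290.15 K and T_H = 325.05 K, so ΔT = 34.90 K.
COP_Carnot = T_C/ΔT = 290.15/34.90 = 8.314.
Q̇_max = COP_Carnot × Ẇ = 8.314 × 1.850 kW = 15.38 kW = 20.63 hp.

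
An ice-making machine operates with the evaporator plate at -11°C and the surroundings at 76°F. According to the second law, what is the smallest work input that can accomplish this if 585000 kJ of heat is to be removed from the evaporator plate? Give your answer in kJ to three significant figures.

79100 kJ

In absolute terms T_C = 262.15 K and T_H = 297.59 K, so ΔT = 35.44 K.
The reversible limit is COP_R = T_C/ΔT = 7.396, so W_min = Q_C/COP = Q_C·ΔT/T_C.
W_min = 585000 × 35.44/262.15 = 79100 kJ.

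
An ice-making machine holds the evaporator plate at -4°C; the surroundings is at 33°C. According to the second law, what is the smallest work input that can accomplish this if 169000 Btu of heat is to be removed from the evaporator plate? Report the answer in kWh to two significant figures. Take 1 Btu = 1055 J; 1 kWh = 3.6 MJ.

In absolute terms T_C = 269.15 K and T_H = 306.15 K, so ΔT = 37.00 K.
The reversible limit is COP_R = T_C/ΔT = 7.274, so W_min = Q_C/COP = Q_C·ΔT/T_C.
W_min = 169000 × 37.00/269.15 = 23230 Btu = 6.808 kWh.

6.8 kWh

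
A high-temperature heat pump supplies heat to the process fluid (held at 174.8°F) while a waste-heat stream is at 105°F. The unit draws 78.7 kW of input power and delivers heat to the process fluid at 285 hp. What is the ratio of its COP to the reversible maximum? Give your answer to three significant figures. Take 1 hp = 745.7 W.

Converting, Q̇_H = 285.0 hp = 212.5 kW, so COP_actual = Q̇_H/Ẇ = 212.5/78.70 = 2.700.
In absolute terms T_C = 313.71 K and T_H = 352.48 K, so ΔT = 38.78 K.
COP_Carnot = T_H/ΔT = 352.48/38.78 = 9.090.
η_II = COP_actual/COP_Carnot = 2.700/9.090 = 0.2971.

0.297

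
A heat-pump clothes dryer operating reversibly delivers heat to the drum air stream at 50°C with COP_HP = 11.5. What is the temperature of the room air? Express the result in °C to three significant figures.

COP_HP = T_H/(T_H − T_C) gives T_H − T_C = T_H/COP.
With T_H = 323.15 K, T_C = 323.15 × (1 − 1/11.5) = 295.05 K.
Converting, 295.05 K = 21.90°C.

21.9 °C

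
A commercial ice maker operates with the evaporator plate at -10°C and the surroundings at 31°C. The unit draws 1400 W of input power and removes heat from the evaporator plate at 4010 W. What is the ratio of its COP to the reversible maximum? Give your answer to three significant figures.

0.446

COP_actual = Q̇_C/Ẇ = 4010/1400 = 2.864.
In absolute terms T_C = 263.15 K and T_H = 304.15 K, so ΔT = 41.00 K.
COP_Carnot = T_C/ΔT = 263.15/41.00 = 6.418.
η_II = COP_actual/COP_Carnot = 2.864/6.418 = 0.4463.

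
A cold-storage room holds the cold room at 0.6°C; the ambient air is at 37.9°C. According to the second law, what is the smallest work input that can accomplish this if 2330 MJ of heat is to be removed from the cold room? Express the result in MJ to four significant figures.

In absolute terms T_C = 273.75 K and T_H = 311.05 K, so ΔT = 37.30 K.
The reversible limit is COP_R = T_C/ΔT = 7.339, so W_min = Q_C/COP = Q_C·ΔT/T_C.
W_min = 2330 × 37.30/273.75 = 317.5 MJ.

317.5 MJ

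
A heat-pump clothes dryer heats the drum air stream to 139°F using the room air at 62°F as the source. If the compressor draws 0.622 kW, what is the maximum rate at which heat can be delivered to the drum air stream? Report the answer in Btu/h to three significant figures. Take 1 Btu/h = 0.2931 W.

In absolute terms T_C = 289.82 K and T_H = 332.59 K, so ΔT = 42.78 K.
COP_Carnot = T_H/ΔT = 332.59/42.78 = 7.775.
Q̇_max = COP_Carnot × Ẇ = 7.775 × 0.6220 kW = 4.836 kW = 16500 Btu/h.

16500 Btu/h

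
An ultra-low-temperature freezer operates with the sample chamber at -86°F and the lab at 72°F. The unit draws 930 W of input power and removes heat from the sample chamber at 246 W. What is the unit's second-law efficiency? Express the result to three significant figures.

0.112

COP_actual = Q̇_C/Ẇ = 246.0/930.0 = 0.2645.
In absolute terms T_C = 207.59 K and T_H = 295.37 K, so ΔT = 87.78 K.
COP_Carnot = T_C/ΔT = 207.59/87.78 = 2.365.
η_II = COP_actual/COP_Carnot = 0.2645/2.365 = 0.1118.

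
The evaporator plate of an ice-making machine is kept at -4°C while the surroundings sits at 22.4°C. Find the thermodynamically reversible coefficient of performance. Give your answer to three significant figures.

In absolute terms T_C = 269.15 K and T_H = 295.55 K, so ΔT = 26.40 K.
For a reversible cycle, COP_Carnot = T_C/ΔT = 269.15/26.40 = 10.20.

10.2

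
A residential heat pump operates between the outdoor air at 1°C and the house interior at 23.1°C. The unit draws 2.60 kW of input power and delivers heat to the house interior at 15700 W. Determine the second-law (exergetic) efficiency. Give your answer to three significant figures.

0.450

Converting, Q̇_H = 15700 W = 15.70 kW, so COP_actual = Q̇_H/Ẇ = 15.70/2.600 = 6.038.
In absolute terms T_C = 274.15 K and T_H = 296.25 K, so ΔT = 22.10 K.
COP_Carnot = T_H/ΔT = 296.25/22.10 = 13.40.
η_II = COP_actual/COP_Carnot = 6.038/13.40 = 0.4505.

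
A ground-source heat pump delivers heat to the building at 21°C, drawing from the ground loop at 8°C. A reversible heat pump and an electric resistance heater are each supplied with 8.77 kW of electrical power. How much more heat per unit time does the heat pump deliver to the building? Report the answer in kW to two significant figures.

190 kW

In absolute terms T_C = 281.15 K and T_H = 294.15 K, so ΔT = 13.00 K.
COP_Carnot = T_H/ΔT = 294.15/13.00 = 22.63.
The heat pump delivers Q̇_H = COP × Ẇ = 198.4 kW; the resistance heater delivers Ẇ = 8.770 kW.
Extra = (COP − 1)·Ẇ = 189.7 kW.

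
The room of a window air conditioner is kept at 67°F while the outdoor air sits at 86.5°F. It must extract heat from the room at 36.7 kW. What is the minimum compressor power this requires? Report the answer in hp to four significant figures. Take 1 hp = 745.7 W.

1.822 hp

In absolute terms T_C = 292.59 K and T_H = 303.43 K, so ΔT = 10.83 K.
COP_Carnot = T_C/ΔT = 292.59/10.83 = 27.01.
Ẇ_min = Q̇/COP_Carnot = 36.70/27.01 = 1.359 kW = 1.822 hp.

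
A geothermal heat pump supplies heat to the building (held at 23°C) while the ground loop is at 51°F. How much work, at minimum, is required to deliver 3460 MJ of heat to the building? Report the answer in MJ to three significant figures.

145 MJ

In absolute terms T_C = 283.71 K and T_H = 296.15 K, so ΔT = 12.44 K.
The reversible limit is COP_HP = T_H/ΔT = 23.80, so W_min = Q_H/COP = Q_H·ΔT/T_H.
W_min = 3460 × 12.44/296.15 = 145.4 MJ.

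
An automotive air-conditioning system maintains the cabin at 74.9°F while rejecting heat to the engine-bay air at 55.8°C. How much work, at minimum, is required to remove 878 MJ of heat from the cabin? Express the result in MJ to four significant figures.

In absolute terms T_C = 296.98 K and T_H = 328.95 K, so ΔT = 31.97 K.
The reversible limit is COP_R = T_C/ΔT = 9.290, so W_min = Q_C/COP = Q_C·ΔT/T_C.
W_min = 878.0 × 31.97/296.98 = 94.51 MJ.

94.51 MJ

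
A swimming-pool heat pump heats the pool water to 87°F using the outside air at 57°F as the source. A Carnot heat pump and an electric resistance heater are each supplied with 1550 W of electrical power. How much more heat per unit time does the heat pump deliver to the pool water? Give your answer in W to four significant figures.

26690 W

In absolute terms T_C = 287.04 K and T_H = 303.71 K, so ΔT = 16.67 K.
COP_Carnot = T_H/ΔT = 303.71/16.67 = 18.22.
The heat pump delivers Q̇_H = COP × Ẇ = 28240 W; the resistance heater delivers Ẇ = 1550 W.
Extra = (COP − 1)·Ẇ = 26690 W.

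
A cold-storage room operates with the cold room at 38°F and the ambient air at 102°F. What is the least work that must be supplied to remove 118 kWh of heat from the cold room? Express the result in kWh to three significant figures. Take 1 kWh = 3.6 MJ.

In absolute terms T_C = 276.48 K and T_H = 312.04 K, so ΔT = 35.56 K.
The reversible limit is COP_R = T_C/ΔT = 7.776, so W_min = Q_C/COP = Q_C·ΔT/T_C.
W_min = 118.0 × 35.56/276.48 = 15.17 kWh.

15.2 kWh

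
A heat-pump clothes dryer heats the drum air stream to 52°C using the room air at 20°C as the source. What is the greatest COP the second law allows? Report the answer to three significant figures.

10.2

In absolute terms T_C = 293.15 K and T_H = 325.15 K, so ΔT = 32.00 K.
For a reversible cycle, COP_Carnot = T_H/ΔT = 325.15/32.00 = 10.16.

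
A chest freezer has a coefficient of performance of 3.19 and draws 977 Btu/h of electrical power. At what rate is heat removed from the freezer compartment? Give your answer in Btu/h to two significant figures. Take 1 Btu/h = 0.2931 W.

3100 Btu/h

Q̇_C = COP × Ẇ = 3.19 × 977.0 = 3117 Btu/h.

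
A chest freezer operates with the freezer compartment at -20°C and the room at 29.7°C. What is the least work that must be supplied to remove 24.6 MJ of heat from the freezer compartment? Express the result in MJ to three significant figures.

In absolute terms T_C = 253.15 K and T_H = 302.85 K, so ΔT = 49.70 K.
The reversible limit is COP_R = T_C/ΔT = 5.094, so W_min = Q_C/COP = Q_C·ΔT/T_C.
W_min = 24.60 × 49.70/253.15 = 4.830 MJ.

4.83 MJ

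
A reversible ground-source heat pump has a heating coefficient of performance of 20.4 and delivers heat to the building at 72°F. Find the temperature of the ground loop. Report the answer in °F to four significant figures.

45.94 °F

COP_HP = T_H/(T_H − T_C) gives T_H − T_C = T_H/COP.
With T_H = 295.37 K, T_C = 295.37 × (1 − 1/20.4) = 280.89 K.
Converting, 280.89 K = 45.94°F.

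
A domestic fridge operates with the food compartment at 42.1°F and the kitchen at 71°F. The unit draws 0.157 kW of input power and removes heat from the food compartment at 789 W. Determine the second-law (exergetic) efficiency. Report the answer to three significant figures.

Converting, Q̇_C = 789.0 W = 0.7890 kW, so COP_actual = Q̇_C/Ẇ = 0.7890/0.1570 = 5.025.
In absolute terms T_C = 278.76 K and T_H = 294.82 K, so ΔT = 16.06 K.
COP_Carnot = T_C/ΔT = 278.76/16.06 = 17.36.
η_II = COP_actual/COP_Carnot = 5.025/17.36 = 0.2894.

0.289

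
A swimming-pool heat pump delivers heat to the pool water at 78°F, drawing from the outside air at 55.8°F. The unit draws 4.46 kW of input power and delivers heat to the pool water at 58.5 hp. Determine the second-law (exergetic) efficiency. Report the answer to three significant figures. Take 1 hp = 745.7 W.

Converting, Q̇_H = 58.50 hp = 43.62 kW, so COP_actual = Q̇_H/Ẇ = 43.62/4.460 = 9.781.
In absolute terms T_C = 286.37 K and T_H = 298.71 K, so ΔT = 12.33 K.
COP_Carnot = T_H/ΔT = 298.71/12.33 = 24.22.
η_II = COP_actual/COP_Carnot = 9.781/24.22 = 0.4039.

0.404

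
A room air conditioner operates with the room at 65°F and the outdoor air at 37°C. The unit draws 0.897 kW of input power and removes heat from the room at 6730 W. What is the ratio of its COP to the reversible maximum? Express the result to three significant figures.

0.480

Converting, Q̇_C = 6730 W = 6.730 kW, so COP_actual = Q̇_C/Ẇ = 6.730/0.8970 = 7.503.
In absolute terms T_C = 291.48 K and T_H = 310.15 K, so ΔT = 18.67 K.
COP_Carnot = T_C/ΔT = 291.48/18.67 = 15.62.
η_II = COP_actual/COP_Carnot = 7.503/15.62 = 0.4805.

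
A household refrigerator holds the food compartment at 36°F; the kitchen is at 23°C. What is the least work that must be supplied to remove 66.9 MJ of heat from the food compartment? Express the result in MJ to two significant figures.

5.0 MJ

In absolute terms T_C = 275.37 K and T_H = 296.15 K, so ΔT = 20.78 K.
The reversible limit is COP_R = T_C/ΔT = 13.25, so W_min = Q_C/COP = Q_C·ΔT/T_C.
W_min = 66.90 × 20.78/275.37 = 5.048 MJ.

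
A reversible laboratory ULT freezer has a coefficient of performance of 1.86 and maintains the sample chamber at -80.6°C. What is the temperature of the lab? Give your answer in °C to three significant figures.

COP_R = T_C/(T_H − T_C) gives T_H − T_C = T_C/COP.
With T_C = 192.55 K, T_H = 192.55 × (1 + 1/1.86) = 296.07 K.
Converting, 296.07 K = 22.92°C.

22.9 °C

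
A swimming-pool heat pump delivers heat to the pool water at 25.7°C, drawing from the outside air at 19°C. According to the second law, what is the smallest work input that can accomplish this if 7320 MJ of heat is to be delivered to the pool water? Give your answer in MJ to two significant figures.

In absolute terms T_C = 292.15 K and T_H = 298.85 K, so ΔT = 6.700 K.
The reversible limit is COP_HP = T_H/ΔT = 44.60, so W_min = Q_H/COP = Q_H·ΔT/T_H.
W_min = 7320 × 6.700/298.85 = 164.1 MJ.

160 MJ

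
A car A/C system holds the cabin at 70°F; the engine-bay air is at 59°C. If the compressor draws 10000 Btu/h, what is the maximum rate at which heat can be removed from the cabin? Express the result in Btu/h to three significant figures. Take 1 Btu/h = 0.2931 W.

77700 Btu/h

In absolute terms T_C = 294.26 K and T_H = 332.15 K, so ΔT = 37.89 K.
COP_Carnot = T_C/ΔT = 294.26/37.89 = 7.766.
Q̇_max = COP_Carnot × Ẇ = 7.766 × 10000 Btu/h = 77660 Btu/h.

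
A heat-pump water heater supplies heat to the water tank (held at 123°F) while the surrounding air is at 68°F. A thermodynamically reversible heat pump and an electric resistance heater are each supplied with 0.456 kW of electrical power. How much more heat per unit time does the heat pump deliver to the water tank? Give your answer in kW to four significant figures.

In absolute terms T_C = 293.15 K and T_H = 323.71 K, so ΔT = 30.56 K.
COP_Carnot = T_H/ΔT = 323.71/30.56 = 10.59.
The heat pump delivers Q̇_H = COP × Ẇ = 4.831 kW; the resistance heater delivers Ẇ = 0.4560 kW.
Extra = (COP − 1)·Ẇ = 4.375 kW.

4.375 kW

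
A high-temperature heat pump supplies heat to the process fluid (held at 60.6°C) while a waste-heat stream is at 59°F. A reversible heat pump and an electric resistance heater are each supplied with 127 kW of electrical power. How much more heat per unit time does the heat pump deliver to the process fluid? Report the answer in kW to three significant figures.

In absolute terms T_C = 288.15 K and T_H = 333.75 K, so ΔT = 45.60 K.
COP_Carnot = T_H/ΔT = 333.75/45.60 = 7.319.
The heat pump delivers Q̇_H = COP × Ẇ = 929.5 kW; the resistance heater delivers Ẇ = 127.0 kW.
Extra = (COP − 1)·Ẇ = 802.5 kW.

803 kW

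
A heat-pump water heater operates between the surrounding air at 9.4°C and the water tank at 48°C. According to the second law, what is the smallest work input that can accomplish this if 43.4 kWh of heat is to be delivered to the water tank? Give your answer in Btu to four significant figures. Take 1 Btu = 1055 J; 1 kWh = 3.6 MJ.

17800 Btu

In absolute terms T_C = 282.55 K and T_H = 321.15 K, so ΔT = 38.60 K.
The reversible limit is COP_HP = T_H/ΔT = 8.320, so W_min = Q_H/COP = Q_H·ΔT/T_H.
W_min = 43.40 × 38.60/321.15 = 5.216 kWh = 17800 Btu.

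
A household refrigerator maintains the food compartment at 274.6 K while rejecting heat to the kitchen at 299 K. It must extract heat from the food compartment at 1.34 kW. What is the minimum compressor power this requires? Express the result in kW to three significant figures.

The reservoir spacing is ΔT = 299 − 274.6 = 24.40 K.
COP_Carnot = T_C/ΔT = 274.60/24.40 = 11.25.
Ẇ_min = Q̇/COP_Carnot = 1.340/11.25 = 0.1191 kW.

0.119 kW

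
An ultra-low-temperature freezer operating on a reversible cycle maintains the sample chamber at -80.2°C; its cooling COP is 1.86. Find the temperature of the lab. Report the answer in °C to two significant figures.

COP_R = T_C/(T_H − T_C) gives T_H − T_C = T_C/COP.
With T_C = 192.95 K, T_H = 192.95 × (1 + 1/1.86) = 296.69 K.
Converting, 296.69 K = 23.54°C.

24 °C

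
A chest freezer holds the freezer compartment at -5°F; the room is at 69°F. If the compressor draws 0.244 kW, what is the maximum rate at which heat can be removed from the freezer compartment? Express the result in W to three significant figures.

In absolute terms T_C = 252.59 K and T_H = 293.71 K, so ΔT = 41.11 K.
COP_Carnot = T_C/ΔT = 252.59/41.11 = 6.144.
Q̇_max = COP_Carnot × Ẇ = 6.144 × 0.2440 kW = 1.499 kW = 1499 W.

1500 W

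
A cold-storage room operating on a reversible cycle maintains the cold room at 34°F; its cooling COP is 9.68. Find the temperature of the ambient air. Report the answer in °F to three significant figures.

85.0 °F

COP_R = T_C/(T_H − T_C) gives T_H − T_C = T_C/COP.
With T_C = 274.26 K, T_H = 274.26 × (1 + 1/9.68) = 302.59 K.
Converting, 302.59 K = 85.00°F.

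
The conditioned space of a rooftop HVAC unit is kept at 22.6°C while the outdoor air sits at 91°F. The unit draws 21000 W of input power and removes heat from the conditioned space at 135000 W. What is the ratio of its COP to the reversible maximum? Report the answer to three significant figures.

COP_actual = Q̇_C/Ẇ = 135000/21000 = 6.429.
In absolute terms T_C = 295.75 K and T_H = 305.93 K, so ΔT = 10.18 K.
COP_Carnot = T_C/ΔT = 295.75/10.18 = 29.06.
η_II = COP_actual/COP_Carnot = 6.429/29.06 = 0.2212.

0.221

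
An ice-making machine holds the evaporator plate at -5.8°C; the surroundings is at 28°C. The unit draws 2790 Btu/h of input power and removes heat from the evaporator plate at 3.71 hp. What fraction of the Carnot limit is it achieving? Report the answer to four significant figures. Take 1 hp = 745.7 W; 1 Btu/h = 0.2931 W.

Converting, Q̇_C = 3.710 hp = 9439 Btu/h, so COP_actual = Q̇_C/Ẇ = 9439/2790 = 3.383.
In absolute terms T_C = 267.35 K and T_H = 301.15 K, so ΔT = 33.80 K.
COP_Carnot = T_C/ΔT = 267.35/33.80 = 7.910.
η_II = COP_actual/COP_Carnot = 3.383/7.910 = 0.4277.

0.4277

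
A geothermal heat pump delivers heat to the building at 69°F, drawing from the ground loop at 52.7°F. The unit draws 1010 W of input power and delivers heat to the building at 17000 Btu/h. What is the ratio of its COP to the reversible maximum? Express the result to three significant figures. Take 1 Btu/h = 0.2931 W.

0.152

Converting, Q̇_H = 17000 Btu/h = 4983 W, so COP_actual = Q̇_H/Ẇ = 4983/1010 = 4.933.
In absolute terms T_C = 284.65 K and T_H = 293.71 K, so ΔT = 9.056 K.
COP_Carnot = T_H/ΔT = 293.71/9.056 = 32.43.
η_II = COP_actual/COP_Carnot = 4.933/32.43 = 0.1521.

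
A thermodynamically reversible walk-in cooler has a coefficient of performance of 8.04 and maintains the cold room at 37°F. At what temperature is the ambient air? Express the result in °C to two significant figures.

COP_R = T_C/(T_H − T_C) gives T_H − T_C = T_C/COP.
With T_C = 275.93 K, T_H = 275.93 × (1 + 1/8.04) = 310.25 K.
Converting, 310.25 K = 37.10°C.

37 °C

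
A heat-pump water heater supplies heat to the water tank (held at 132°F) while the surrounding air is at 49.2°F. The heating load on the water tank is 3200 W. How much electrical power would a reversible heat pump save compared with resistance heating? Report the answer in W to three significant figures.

2750 W

In absolute terms T_C = 282.71 K and T_H = 328.71 K, so ΔT = 46.00 K.
COP_Carnot = T_H/ΔT = 328.71/46.00 = 7.146.
Resistance heating needs Ẇ_res = Q̇_H = 3200 W; the reversible heat pump needs only Ẇ_hp = Q̇_H/COP = 447.8 W.
Saving = 3200 − 447.8 = 2752 W.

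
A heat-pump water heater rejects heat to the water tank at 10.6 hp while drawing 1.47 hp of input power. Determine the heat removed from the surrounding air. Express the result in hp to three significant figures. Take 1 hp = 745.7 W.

9.13 hp

For a cyclic device the first law requires Q̇_H = Q̇_C + Ẇ.
Q̇_C = Q̇_H − Ẇ = 9.130 hp.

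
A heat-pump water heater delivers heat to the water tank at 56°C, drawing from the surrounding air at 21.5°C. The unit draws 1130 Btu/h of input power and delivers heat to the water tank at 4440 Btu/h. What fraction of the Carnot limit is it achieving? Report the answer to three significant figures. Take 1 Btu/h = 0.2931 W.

COP_actual = Q̇_H/Ẇ = 4440/1130 = 3.929.
In absolute terms T_C = 294.65 K and T_H = 329.15 K, so ΔT = 34.50 K.
COP_Carnot = T_H/ΔT = 329.15/34.50 = 9.541.
η_II = COP_actual/COP_Carnot = 3.929/9.541 = 0.4118.

0.412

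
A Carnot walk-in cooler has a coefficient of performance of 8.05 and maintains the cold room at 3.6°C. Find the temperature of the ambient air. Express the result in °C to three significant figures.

38.0 °C

COP_R = T_C/(T_H − T_C) gives T_H − T_C = T_C/COP.
With T_C = 276.75 K, T_H = 276.75 × (1 + 1/8.05) = 311.13 K.
Converting, 311.13 K = 37.98°C.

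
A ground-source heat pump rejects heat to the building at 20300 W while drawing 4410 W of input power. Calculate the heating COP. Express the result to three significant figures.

The first law gives Q̇_H = Q̇_C + Ẇ, so the three rates are Q̇_C = 15890, Q̇_H = 20300, Ẇ = 4410 W.
COP_HP = Q̇_H/Ẇ = 20300/4410 = 4.603.

4.60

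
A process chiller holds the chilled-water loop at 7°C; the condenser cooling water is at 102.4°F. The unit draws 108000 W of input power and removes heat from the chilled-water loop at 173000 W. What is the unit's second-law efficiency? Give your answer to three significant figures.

0.184

COP_actual = Q̇_C/Ẇ = 173000/108000 = 1.602.
In absolute terms T_C = 280.15 K and T_H = 312.26 K, so ΔT = 32.11 K.
COP_Carnot = T_C/ΔT = 280.15/32.11 = 8.724.
η_II = COP_actual/COP_Carnot = 1.602/8.724 = 0.1836.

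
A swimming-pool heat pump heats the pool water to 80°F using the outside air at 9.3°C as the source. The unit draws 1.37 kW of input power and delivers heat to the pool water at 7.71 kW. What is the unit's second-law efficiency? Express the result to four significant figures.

COP_actual = Q̇_H/Ẇ = 7.710/1.370 = 5.628.
In absolute terms T_C = 282.45 K and T_H = 299.82 K, so ΔT = 17.37 K.
COP_Carnot = T_H/ΔT = 299.82/17.37 = 17.26.
η_II = COP_actual/COP_Carnot = 5.628/17.26 = 0.3260.

0.3260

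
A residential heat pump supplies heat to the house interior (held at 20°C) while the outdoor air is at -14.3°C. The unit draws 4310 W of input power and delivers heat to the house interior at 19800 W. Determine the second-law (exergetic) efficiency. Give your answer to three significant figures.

COP_actual = Q̇_H/Ẇ = 19800/4310 = 4.594.
In absolute terms T_C = 258.85 K and T_H = 293.15 K, so ΔT = 34.30 K.
COP_Carnot = T_H/ΔT = 293.15/34.30 = 8.547.
η_II = COP_actual/COP_Carnot = 4.594/8.547 = 0.5375.

0.538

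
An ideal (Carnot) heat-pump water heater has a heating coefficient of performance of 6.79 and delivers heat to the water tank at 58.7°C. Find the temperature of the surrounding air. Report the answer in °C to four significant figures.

9.827 °C

COP_HP = T_H/(T_H − T_C) gives T_H − T_C = T_H/COP.
With T_H = 331.85 K, T_C = 331.85 × (1 − 1/6.79) = 282.98 K.
Converting, 282.98 K = 9.83°C.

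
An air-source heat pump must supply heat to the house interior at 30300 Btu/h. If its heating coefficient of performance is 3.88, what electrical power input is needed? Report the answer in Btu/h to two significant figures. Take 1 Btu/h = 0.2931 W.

7800 Btu/h

Ẇ = Q̇_H/COP_HP = 30300/3.88 = 7809 Btu/h.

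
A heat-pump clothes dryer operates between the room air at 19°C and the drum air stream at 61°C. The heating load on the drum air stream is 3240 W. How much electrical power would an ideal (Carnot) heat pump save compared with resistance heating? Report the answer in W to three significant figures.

2830 W

In absolute terms T_C = 292.15 K and T_H = 334.15 K, so ΔT = 42.00 K.
COP_Carnot = T_H/ΔT = 334.15/42.00 = 7.956.
Resistance heating needs Ẇ_res = Q̇_H = 3240 W; the reversible heat pump needs only Ẇ_hp = Q̇_H/COP = 407.2 W.
Saving = 3240 − 407.2 = 2833 W.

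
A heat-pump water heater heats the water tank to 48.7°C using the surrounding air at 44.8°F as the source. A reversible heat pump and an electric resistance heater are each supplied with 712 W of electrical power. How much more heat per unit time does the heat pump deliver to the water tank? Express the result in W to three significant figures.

4800 W

In absolute terms T_C = 280.26 K and T_H = 321.85 K, so ΔT = 41.59 K.
COP_Carnot = T_H/ΔT = 321.85/41.59 = 7.739.
The heat pump delivers Q̇_H = COP × Ẇ = 5510 W; the resistance heater delivers Ẇ = 712.0 W.
Extra = (COP − 1)·Ẇ = 4798 W.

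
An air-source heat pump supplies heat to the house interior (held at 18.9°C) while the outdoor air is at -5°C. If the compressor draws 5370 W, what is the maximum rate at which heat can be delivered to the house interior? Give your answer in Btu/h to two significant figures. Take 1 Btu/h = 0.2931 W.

In absolute terms T_C = 268.15 K and T_H = 292.05 K, so ΔT = 23.90 K.
COP_Carnot = T_H/ΔT = 292.05/23.90 = 12.22.
Q̇_max = COP_Carnot × Ẇ = 12.22 × 5370 W = 65620 W = 223900 Btu/h.

220000 Btu/h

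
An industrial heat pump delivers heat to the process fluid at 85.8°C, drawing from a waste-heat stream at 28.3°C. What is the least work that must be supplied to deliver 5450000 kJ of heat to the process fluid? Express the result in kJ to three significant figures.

In absolute terms T_C = 301.45 K and T_H = 358.95 K, so ΔT = 57.50 K.
The reversible limit is COP_HP = T_H/ΔT = 6.243, so W_min = Q_H/COP = Q_H·ΔT/T_H.
W_min = 5450000 × 57.50/358.95 = 873000 kJ.

873000 kJ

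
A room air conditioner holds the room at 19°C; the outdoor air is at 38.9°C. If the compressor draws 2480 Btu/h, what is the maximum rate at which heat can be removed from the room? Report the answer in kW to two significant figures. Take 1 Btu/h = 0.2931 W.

In absolute terms T_C = 292.15 K and T_H = 312.05 K, so ΔT = 19.90 K.
COP_Carnot = T_C/ΔT = 292.15/19.90 = 14.68.
Q̇_max = COP_Carnot × Ẇ = 14.68 × 2480 Btu/h = 36410 Btu/h = 10.67 kW.

11 kW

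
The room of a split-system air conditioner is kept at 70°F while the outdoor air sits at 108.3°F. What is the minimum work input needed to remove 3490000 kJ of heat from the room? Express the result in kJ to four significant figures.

In absolute terms T_C = 294.26 K and T_H = 315.54 K, so ΔT = 21.28 K.
The reversible limit is COP_R = T_C/ΔT = 13.83, so W_min = Q_C/COP = Q_C·ΔT/T_C.
W_min = 3490000 × 21.28/294.26 = 252400 kJ.

252400 kJ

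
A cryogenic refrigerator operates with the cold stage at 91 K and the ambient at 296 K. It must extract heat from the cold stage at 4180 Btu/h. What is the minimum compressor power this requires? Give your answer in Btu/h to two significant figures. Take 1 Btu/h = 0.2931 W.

The reservoir spacing is ΔT = 296 − 91 = 205.0 K.
COP_Carnot = T_C/ΔT = 91.00/205.0 = 0.4439.
Ẇ_min = Q̇/COP_Carnot = 4180/0.4439 = 9416 Btu/h.

9400 Btu/h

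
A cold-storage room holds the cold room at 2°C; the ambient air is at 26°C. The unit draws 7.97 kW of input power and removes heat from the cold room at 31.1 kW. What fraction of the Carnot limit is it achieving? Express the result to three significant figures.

COP_actual = Q̇_C/Ẇ = 31.10/7.970 = 3.902.
In absolute terms T_C = 275.15 K and T_H = 299.15 K, so ΔT = 24.00 K.
COP_Carnot = T_C/ΔT = 275.15/24.00 = 11.46.
η_II = COP_actual/COP_Carnot = 3.902/11.46 = 0.3404.

0.340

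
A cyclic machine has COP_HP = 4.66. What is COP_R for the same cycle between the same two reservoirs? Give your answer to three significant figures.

Since Q_H = Q_C + W for any cycle, COP_R = Q_C/W = Q_H/W − 1.
COP_R = 4.66 − 1 = 3.66.

3.66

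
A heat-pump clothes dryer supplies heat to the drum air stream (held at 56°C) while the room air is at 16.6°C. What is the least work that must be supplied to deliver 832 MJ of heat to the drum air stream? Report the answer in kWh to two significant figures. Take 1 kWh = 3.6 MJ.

28 kWh

In absolute terms T_C = 289.75 K and T_H = 329.15 K, so ΔT = 39.40 K.
The reversible limit is COP_HP = T_H/ΔT = 8.354, so W_min = Q_H/COP = Q_H·ΔT/T_H.
W_min = 832.0 × 39.40/329.15 = 99.59 MJ = 27.66 kWh.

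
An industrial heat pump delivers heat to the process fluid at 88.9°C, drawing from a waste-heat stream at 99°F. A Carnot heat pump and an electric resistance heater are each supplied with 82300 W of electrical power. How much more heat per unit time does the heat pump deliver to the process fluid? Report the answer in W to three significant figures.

494000 W

In absolute terms T_C = 310.37 K and T_H = 362.05 K, so ΔT = 51.68 K.
COP_Carnot = T_H/ΔT = 362.05/51.68 = 7.006.
The heat pump delivers Q̇_H = COP × Ẇ = 576600 W; the resistance heater delivers Ẇ = 82300 W.
Extra = (COP − 1)·Ẇ = 494300 W.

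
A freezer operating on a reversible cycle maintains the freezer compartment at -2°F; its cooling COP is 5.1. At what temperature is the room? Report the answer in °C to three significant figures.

COP_R = T_C/(T_H − T_C) gives T_H − T_C = T_C/COP.
With T_C = 254.26 K, T_H = 254.26 × (1 + 1/5.1) = 304.12 K.
Converting, 304.12 K = 30.97°C.

31.0 °C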